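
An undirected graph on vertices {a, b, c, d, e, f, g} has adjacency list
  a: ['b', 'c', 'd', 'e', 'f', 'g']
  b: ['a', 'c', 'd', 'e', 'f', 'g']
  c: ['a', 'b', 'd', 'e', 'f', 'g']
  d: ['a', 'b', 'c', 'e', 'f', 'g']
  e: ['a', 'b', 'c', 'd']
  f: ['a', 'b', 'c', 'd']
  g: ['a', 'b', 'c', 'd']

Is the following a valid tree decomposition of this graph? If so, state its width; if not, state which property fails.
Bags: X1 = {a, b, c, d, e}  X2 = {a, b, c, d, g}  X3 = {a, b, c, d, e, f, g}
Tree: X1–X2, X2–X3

A tree decomposition must satisfy three properties: every vertex lies in some bag; for every edge, both endpoints lie together in some bag; and for every vertex, the bags containing it form a connected subtree. Here bags containing vertex e are not connected in the tree, so the decomposition is invalid.

No — bags containing vertex e are not connected in the tree.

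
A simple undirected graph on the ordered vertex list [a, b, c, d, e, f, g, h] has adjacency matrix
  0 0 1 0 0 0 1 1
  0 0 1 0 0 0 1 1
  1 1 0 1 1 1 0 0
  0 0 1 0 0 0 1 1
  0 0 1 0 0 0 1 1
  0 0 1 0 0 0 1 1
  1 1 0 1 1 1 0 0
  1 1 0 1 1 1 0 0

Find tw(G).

3

A width-3 tree decomposition is:
Bags: B1 = {a, c, g, h}  B2 = {c, d, g, h}  B3 = {b, c, g, h}  B4 = {c, e, g, h}  B5 = {c, f, g, h}
Tree: B1–B2, B2–B3, B3–B4, B4–B5
The largest bag has 4 vertices, giving width 3; this decomposition certifies tw(G) ≤ 3. For the lower bound: the 4 vertex sets {a,g}, {c,d}, {h}, {b} are disjoint, each induces a connected subgraph, and every pair is joined by at least one edge of G. Contracting each set to a single vertex therefore yields K_{4} as a minor, and since treewidth is minor-monotone, tw(G) ≥ tw(K_{4}) = 3. The upper and lower bounds meet at 3, so that is the treewidth.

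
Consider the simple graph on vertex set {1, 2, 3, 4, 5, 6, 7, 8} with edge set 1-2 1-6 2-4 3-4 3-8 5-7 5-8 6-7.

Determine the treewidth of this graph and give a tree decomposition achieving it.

Treewidth 2.
One optimal decomposition is:
Bags: B1 = {3, 5, 8}  B2 = {3, 4, 5}  B3 = {2, 4, 5}  B4 = {1, 2, 5}  B5 = {1, 5, 6}  B6 = {5, 6, 7}
Tree: B1–B2, B2–B3, B3–B4, B4–B5, B5–B6

Each bag holds 3 vertices, so the decomposition has width 2, which upper-bounds the treewidth. For the lower bound, G contains the cycle 5–8–3–4–2–1–6–7–5, so G is not a forest; only forests have treewidth ≤ 1, hence tw(G) ≥ 2. Combining the bounds, tw(G) = 2.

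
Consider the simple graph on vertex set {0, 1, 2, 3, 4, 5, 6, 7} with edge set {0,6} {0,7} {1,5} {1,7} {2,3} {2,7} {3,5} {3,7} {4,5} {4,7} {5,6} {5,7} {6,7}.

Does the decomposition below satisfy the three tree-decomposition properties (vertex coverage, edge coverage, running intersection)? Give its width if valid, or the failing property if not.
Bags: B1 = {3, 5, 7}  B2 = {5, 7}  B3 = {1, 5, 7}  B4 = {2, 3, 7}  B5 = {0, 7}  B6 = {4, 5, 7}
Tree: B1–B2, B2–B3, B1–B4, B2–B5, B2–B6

A tree decomposition must satisfy three properties: every vertex lies in some bag; for every edge, both endpoints lie together in some bag; and for every vertex, the bags containing it form a connected subtree. Here vertex 6 appears in no bag, so the decomposition is invalid.

No — vertex 6 appears in no bag.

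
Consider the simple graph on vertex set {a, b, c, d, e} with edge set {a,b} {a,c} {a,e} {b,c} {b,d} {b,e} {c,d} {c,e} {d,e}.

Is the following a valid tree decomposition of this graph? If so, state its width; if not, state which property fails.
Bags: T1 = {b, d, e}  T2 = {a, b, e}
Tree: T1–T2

No — vertex c appears in no bag.

A tree decomposition must satisfy three properties: every vertex lies in some bag; for every edge, both endpoints lie together in some bag; and for every vertex, the bags containing it form a connected subtree. Here vertex c appears in no bag, so the decomposition is invalid.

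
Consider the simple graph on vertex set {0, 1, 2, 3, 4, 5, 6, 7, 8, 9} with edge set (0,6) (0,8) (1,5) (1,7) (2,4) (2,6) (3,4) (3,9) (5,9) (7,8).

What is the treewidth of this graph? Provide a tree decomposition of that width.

Every bag has size at most 3, so the width is 3 − 1 = 2 and tw(G) ≤ 2. Since 4–3–9–5–1–7–8–0–6–2–4 is a cycle in G, G is not acyclic. Forests are exactly the graphs of treewidth ≤ 1, so tw(G) ≥ 2. Hence tw(G) = 2 exactly.

Treewidth 2.
One optimal decomposition is:
Bags: B1 = {3, 4, 9}  B2 = {4, 5, 9}  B3 = {1, 4, 5}  B4 = {1, 4, 7}  B5 = {4, 7, 8}  B6 = {0, 4, 8}  B7 = {0, 4, 6}  B8 = {2, 4, 6}
Tree: B1–B2, B2–B3, B3–B4, B4–B5, B5–B6, B6–B7, B7–B8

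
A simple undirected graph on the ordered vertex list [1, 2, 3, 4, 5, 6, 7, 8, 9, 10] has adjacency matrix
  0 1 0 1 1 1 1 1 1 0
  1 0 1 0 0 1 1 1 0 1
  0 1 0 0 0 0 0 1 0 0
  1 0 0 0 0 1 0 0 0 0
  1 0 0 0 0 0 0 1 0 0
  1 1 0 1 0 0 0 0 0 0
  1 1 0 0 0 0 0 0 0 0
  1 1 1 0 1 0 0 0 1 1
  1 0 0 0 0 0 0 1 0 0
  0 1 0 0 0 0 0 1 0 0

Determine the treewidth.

2

A width-2 tree decomposition is:
Bags: B1 = {1, 2, 6}  B2 = {1, 2, 8}  B3 = {1, 5, 8}  B4 = {1, 4, 6}  B5 = {2, 8, 10}  B6 = {2, 3, 8}  B7 = {1, 8, 9}  B8 = {1, 2, 7}
Tree: B1–B2, B2–B3, B1–B4, B2–B5, B5–B6, B2–B7, B2–B8
Each bag holds 3 vertices, so the decomposition has width 2, which upper-bounds the treewidth. On the other hand G contains the 3-clique {1, 8, 9}. A clique must lie in a single bag of any decomposition, so no decomposition can have width below 2. Combining the bounds, tw(G) = 2.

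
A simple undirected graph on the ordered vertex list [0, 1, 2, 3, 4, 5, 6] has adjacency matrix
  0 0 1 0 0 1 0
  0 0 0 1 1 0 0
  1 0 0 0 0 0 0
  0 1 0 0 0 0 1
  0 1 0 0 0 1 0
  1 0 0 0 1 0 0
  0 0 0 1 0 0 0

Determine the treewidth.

A width-1 tree decomposition is:
Bags: B1 = {3, 6}  B2 = {1, 3}  B3 = {1, 4}  B4 = {4, 5}  B5 = {0, 5}  B6 = {0, 2}
Tree: B1–B2, B2–B3, B3–B4, B4–B5, B5–B6
The largest bag has 2 vertices, giving width 1; this decomposition certifies tw(G) ≤ 1. G has an edge, so its treewidth is at least 1. Combining the bounds, tw(G) = 1.

1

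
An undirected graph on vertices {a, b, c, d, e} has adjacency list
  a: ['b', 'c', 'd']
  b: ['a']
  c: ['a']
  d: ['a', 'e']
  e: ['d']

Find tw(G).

1

A width-1 tree decomposition is:
Bags: B1 = {a, d}  B2 = {a, c}  B3 = {d, e}  B4 = {a, b}
Tree: B1–B2, B1–B3, B1–B4
Each bag holds 2 vertices, so the decomposition has width 1, which upper-bounds the treewidth. G has an edge, so its treewidth is at least 1. Hence tw(G) = 1 exactly.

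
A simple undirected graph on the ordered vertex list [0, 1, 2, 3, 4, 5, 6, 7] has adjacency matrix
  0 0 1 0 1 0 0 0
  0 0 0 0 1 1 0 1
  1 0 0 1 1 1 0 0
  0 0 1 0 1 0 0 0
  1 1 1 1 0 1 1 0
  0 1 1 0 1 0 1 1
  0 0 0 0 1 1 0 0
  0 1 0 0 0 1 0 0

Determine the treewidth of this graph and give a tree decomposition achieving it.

Every bag has size at most 3, so the width is 3 − 1 = 2 and tw(G) ≤ 2. Conversely, {1, 4, 5} is a clique of size 3, and the vertices of any clique must share a bag in every tree decomposition; so some bag has ≥ 3 vertices and tw(G) ≥ 2. Combining the bounds, tw(G) = 2.

Treewidth 2.
Bags: B1 = {1, 5, 7}  B2 = {1, 4, 5}  B3 = {4, 5, 6}  B4 = {2, 4, 5}  B5 = {2, 3, 4}  B6 = {0, 2, 4}
Tree: B1–B2, B2–B3, B2–B4, B4–B5, B4–B6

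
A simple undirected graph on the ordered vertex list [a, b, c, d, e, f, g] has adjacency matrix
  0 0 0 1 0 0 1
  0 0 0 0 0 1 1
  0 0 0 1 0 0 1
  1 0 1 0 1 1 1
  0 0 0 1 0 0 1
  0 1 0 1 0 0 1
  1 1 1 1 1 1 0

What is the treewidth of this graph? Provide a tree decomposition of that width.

Treewidth 2.
Bags: B1 = {d, f, g}  B2 = {b, f, g}  B3 = {c, d, g}  B4 = {a, d, g}  B5 = {d, e, g}
Tree: B1–B2, B1–B3, B1–B4, B1–B5

Each bag holds 3 vertices, so the decomposition has width 2, which upper-bounds the treewidth. For the lower bound, the 3 vertices {d, e, g} are pairwise adjacent, and any tree decomposition puts a clique entirely inside one bag — forcing width ≥ 2. Hence tw(G) = 2 exactly.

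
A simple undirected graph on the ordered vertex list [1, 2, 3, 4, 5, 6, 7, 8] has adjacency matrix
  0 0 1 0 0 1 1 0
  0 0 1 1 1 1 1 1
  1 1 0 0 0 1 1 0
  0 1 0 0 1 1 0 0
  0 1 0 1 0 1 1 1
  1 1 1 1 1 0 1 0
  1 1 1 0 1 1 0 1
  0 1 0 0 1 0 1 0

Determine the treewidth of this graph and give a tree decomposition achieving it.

The largest bag has 4 vertices, giving width 3; this decomposition certifies tw(G) ≤ 3. Conversely, {1, 3, 6, 7} is a clique of size 4, and the vertices of any clique must share a bag in every tree decomposition; so some bag has ≥ 4 vertices and tw(G) ≥ 3. Hence tw(G) = 3 exactly.

Treewidth 3.
One optimal decomposition is:
Bags: B1 = {2, 3, 6, 7}  B2 = {2, 5, 6, 7}  B3 = {1, 3, 6, 7}  B4 = {2, 5, 7, 8}  B5 = {2, 4, 5, 6}
Tree: B1–B2, B1–B3, B2–B4, B2–B5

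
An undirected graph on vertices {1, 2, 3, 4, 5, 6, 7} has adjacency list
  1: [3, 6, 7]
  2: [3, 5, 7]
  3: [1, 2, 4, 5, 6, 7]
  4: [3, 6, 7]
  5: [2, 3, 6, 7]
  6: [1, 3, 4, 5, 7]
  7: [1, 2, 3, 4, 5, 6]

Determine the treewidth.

3

A width-3 tree decomposition is:
Bags: B1 = {3, 5, 6, 7}  B2 = {2, 3, 5, 7}  B3 = {1, 3, 6, 7}  B4 = {3, 4, 6, 7}
Tree: B1–B2, B1–B3, B1–B4
The largest bag has 4 vertices, giving width 3; this decomposition certifies tw(G) ≤ 3. For the lower bound, the 4 vertices {2, 3, 5, 7} are pairwise adjacent, and any tree decomposition puts a clique entirely inside one bag — forcing width ≥ 3. The upper and lower bounds meet at 3, so that is the treewidth.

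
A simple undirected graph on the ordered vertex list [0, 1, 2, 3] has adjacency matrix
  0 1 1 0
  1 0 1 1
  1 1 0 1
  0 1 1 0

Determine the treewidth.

2

A width-2 tree decomposition is:
Bags: B1 = {1, 2, 3}  B2 = {0, 1, 2}
Tree: B1–B2
Every bag has size at most 3, so the width is 3 − 1 = 2 and tw(G) ≤ 2. Conversely, {0, 1, 2} is a clique of size 3, and the vertices of any clique must share a bag in every tree decomposition; so some bag has ≥ 3 vertices and tw(G) ≥ 2. Combining the bounds, tw(G) = 2.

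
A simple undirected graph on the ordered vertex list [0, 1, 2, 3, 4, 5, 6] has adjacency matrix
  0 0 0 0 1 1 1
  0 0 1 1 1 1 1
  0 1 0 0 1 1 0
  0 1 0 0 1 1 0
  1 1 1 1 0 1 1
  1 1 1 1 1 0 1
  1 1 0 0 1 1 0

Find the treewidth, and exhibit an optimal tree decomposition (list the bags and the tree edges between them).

Each bag holds 4 vertices, so the decomposition has width 3, which upper-bounds the treewidth. For the lower bound, the 4 vertices {0, 4, 5, 6} are pairwise adjacent, and any tree decomposition puts a clique entirely inside one bag — forcing width ≥ 3. Therefore the treewidth is 3.

Treewidth 3.
Bags: B1 = {1, 2, 4, 5}  B2 = {1, 3, 4, 5}  B3 = {1, 4, 5, 6}  B4 = {0, 4, 5, 6}
Tree: B1–B2, B2–B3, B3–B4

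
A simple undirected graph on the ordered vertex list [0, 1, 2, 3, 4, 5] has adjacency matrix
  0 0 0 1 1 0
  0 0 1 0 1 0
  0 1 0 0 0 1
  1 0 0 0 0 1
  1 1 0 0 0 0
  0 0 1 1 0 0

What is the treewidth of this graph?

2

A width-2 tree decomposition is:
Bags: B1 = {0, 3, 4}  B2 = {1, 3, 4}  B3 = {1, 2, 3}  B4 = {2, 3, 5}
Tree: B1–B2, B2–B3, B3–B4
The largest bag has 3 vertices, giving width 2; this decomposition certifies tw(G) ≤ 2. The edges 3–0–4–1–2–5–3 form a cycle, so G is not a tree and its treewidth is at least 2. The upper and lower bounds meet at 2, so that is the treewidth.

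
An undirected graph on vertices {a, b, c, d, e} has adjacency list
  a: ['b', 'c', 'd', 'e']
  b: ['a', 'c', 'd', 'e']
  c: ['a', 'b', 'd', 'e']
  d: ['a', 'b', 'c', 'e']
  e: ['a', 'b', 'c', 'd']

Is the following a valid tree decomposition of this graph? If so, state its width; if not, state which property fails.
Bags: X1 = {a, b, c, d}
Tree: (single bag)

A tree decomposition must satisfy three properties: every vertex lies in some bag; for every edge, both endpoints lie together in some bag; and for every vertex, the bags containing it form a connected subtree. Here vertex e appears in no bag, so the decomposition is invalid.

No — vertex e appears in no bag.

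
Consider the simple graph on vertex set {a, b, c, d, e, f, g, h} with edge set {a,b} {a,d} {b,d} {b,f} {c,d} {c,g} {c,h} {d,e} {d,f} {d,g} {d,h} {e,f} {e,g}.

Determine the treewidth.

2

A width-2 tree decomposition is:
Bags: B1 = {c, d, h}  B2 = {c, d, g}  B3 = {d, e, g}  B4 = {d, e, f}  B5 = {b, d, f}  B6 = {a, b, d}
Tree: B1–B2, B2–B3, B3–B4, B4–B5, B5–B6
Each bag holds 3 vertices, so the decomposition has width 2, which upper-bounds the treewidth. For the lower bound, the 3 vertices {d, e, f} are pairwise adjacent, and any tree decomposition puts a clique entirely inside one bag — forcing width ≥ 2. The upper and lower bounds meet at 2, so that is the treewidth.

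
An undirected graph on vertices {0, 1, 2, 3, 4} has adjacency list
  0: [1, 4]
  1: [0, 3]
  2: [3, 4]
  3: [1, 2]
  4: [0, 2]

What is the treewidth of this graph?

A width-2 tree decomposition is:
Bags: B1 = {0, 1, 4}  B2 = {1, 2, 4}  B3 = {1, 2, 3}
Tree: B1–B2, B2–B3
The largest bag has 3 vertices, giving width 2; this decomposition certifies tw(G) ≤ 2. Since 1–0–4–2–3–1 is a cycle in G, G is not acyclic. Forests are exactly the graphs of treewidth ≤ 1, so tw(G) ≥ 2. Therefore the treewidth is 2.

2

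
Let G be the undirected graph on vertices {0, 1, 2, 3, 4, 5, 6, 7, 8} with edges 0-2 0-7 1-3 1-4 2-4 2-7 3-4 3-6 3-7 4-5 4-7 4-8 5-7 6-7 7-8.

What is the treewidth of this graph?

2

A width-2 tree decomposition is:
Bags: B1 = {2, 4, 7}  B2 = {4, 5, 7}  B3 = {3, 4, 7}  B4 = {4, 7, 8}  B5 = {3, 6, 7}  B6 = {1, 3, 4}  B7 = {0, 2, 7}
Tree: B1–B2, B2–B3, B3–B4, B3–B5, B3–B6, B1–B7
Every bag has size at most 3, so the width is 3 − 1 = 2 and tw(G) ≤ 2. Conversely, {1, 3, 4} is a clique of size 3, and the vertices of any clique must share a bag in every tree decomposition; so some bag has ≥ 3 vertices and tw(G) ≥ 2. Therefore the treewidth is 2.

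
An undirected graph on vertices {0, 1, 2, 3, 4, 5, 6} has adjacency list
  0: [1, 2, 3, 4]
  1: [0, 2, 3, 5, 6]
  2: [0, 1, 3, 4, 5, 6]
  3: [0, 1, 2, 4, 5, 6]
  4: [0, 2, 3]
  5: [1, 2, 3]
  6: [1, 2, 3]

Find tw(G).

A width-3 tree decomposition is:
Bags: B1 = {1, 2, 3, 6}  B2 = {1, 2, 3, 5}  B3 = {0, 1, 2, 3}  B4 = {0, 2, 3, 4}
Tree: B1–B2, B2–B3, B3–B4
Every bag has size at most 4, so the width is 4 − 1 = 3 and tw(G) ≤ 3. Conversely, {0, 1, 2, 3} is a clique of size 4, and the vertices of any clique must share a bag in every tree decomposition; so some bag has ≥ 4 vertices and tw(G) ≥ 3. Hence tw(G) = 3 exactly.

3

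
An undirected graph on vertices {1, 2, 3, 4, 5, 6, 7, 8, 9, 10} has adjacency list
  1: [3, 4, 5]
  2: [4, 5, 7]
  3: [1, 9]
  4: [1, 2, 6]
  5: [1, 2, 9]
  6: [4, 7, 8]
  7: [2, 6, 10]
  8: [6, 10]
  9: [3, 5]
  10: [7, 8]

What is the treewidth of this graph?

A width-2 tree decomposition is:
Bags: B1 = {7, 8, 10}  B2 = {6, 7, 8}  B3 = {2, 6, 7}  B4 = {2, 4, 6}  B5 = {2, 4, 5}  B6 = {1, 4, 5}  B7 = {1, 5, 9}  B8 = {1, 3, 9}
Tree: B1–B2, B2–B3, B3–B4, B4–B5, B5–B6, B6–B7, B7–B8
Every bag has size at most 3, so the width is 3 − 1 = 2 and tw(G) ≤ 2. The edges 10–8–6–7–10 form a cycle, so G is not a tree and its treewidth is at least 2. Hence tw(G) = 2 exactly.

2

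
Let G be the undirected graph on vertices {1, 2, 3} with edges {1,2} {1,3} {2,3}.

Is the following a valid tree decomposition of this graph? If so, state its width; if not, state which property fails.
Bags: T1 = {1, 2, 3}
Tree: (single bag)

Checking the three conditions: (i) the bags cover all of {1, 2, 3}; (ii) for each edge, some bag contains both endpoints; (iii) the bags containing any fixed vertex form a subtree. All hold, so the decomposition is valid with width 3 − 1 = 2.

Yes; width 2.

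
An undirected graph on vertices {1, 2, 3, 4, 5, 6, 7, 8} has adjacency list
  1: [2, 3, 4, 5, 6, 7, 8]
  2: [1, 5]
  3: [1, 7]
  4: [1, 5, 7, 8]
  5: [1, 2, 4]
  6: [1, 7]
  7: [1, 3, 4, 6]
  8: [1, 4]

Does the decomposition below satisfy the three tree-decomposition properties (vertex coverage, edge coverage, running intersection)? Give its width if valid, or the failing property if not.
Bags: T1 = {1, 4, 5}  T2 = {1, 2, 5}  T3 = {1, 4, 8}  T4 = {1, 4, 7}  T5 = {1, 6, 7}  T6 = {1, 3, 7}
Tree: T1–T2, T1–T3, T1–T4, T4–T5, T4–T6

Yes; width 2.

Every vertex of G appears in some bag (union = {1, 2, 3, 4, 5, 6, 7, 8}); every edge is covered by a bag; and for each vertex v the set of bags containing v is connected in the bag tree. The decomposition is therefore valid. The largest bag has 3 vertices, so the width is 2.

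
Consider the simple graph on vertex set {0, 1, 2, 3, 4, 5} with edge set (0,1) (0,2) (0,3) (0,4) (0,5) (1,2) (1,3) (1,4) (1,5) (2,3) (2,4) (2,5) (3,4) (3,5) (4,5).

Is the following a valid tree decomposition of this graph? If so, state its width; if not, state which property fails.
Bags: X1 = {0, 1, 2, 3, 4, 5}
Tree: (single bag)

Checking the three conditions: (i) the bags cover all of {0, 1, 2, 3, 4, 5}; (ii) for each edge, some bag contains both endpoints; (iii) the bags containing any fixed vertex form a subtree. All hold, so the decomposition is valid with width 6 − 1 = 5.

Yes; width 5.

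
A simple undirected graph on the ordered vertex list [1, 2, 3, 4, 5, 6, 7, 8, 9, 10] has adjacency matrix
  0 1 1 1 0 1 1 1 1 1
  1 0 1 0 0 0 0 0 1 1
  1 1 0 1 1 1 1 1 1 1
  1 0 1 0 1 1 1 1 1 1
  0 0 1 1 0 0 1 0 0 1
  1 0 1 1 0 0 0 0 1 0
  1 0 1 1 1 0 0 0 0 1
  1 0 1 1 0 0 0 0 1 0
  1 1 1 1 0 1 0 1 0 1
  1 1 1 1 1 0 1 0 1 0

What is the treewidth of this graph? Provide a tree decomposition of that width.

Each bag holds 5 vertices, so the decomposition has width 4, which upper-bounds the treewidth. For the lower bound, the 5 vertices {1, 2, 3, 9, 10} are pairwise adjacent, and any tree decomposition puts a clique entirely inside one bag — forcing width ≥ 4. Hence tw(G) = 4 exactly.

Treewidth 4.
One such decomposition:
Bags: B1 = {3, 4, 5, 7, 10}  B2 = {1, 3, 4, 7, 10}  B3 = {1, 3, 4, 9, 10}  B4 = {1, 2, 3, 9, 10}  B5 = {1, 3, 4, 8, 9}  B6 = {1, 3, 4, 6, 9}
Tree: B1–B2, B2–B3, B3–B4, B3–B5, B5–B6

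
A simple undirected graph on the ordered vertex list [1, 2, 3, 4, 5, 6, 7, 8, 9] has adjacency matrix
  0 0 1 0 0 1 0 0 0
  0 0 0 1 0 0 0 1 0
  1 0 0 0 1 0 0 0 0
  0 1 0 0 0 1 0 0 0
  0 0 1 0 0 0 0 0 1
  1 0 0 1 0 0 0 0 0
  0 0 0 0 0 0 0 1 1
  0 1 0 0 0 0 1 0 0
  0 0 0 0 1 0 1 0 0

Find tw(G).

A width-2 tree decomposition is:
Bags: B1 = {2, 4, 8}  B2 = {4, 7, 8}  B3 = {4, 7, 9}  B4 = {4, 5, 9}  B5 = {3, 4, 5}  B6 = {1, 3, 4}  B7 = {1, 4, 6}
Tree: B1–B2, B2–B3, B3–B4, B4–B5, B5–B6, B6–B7
The largest bag has 3 vertices, giving width 2; this decomposition certifies tw(G) ≤ 2. For the lower bound, G contains the cycle 4–2–8–7–9–5–3–1–6–4, so G is not a forest; only forests have treewidth ≤ 1, hence tw(G) ≥ 2. Hence tw(G) = 2 exactly.

2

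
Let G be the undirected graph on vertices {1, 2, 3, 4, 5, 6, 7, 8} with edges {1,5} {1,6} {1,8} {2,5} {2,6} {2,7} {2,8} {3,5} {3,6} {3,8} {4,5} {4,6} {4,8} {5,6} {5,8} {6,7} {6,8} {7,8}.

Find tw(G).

A width-3 tree decomposition is:
Bags: B1 = {1, 5, 6, 8}  B2 = {3, 5, 6, 8}  B3 = {2, 5, 6, 8}  B4 = {2, 6, 7, 8}  B5 = {4, 5, 6, 8}
Tree: B1–B2, B2–B3, B3–B4, B1–B5
Every bag has size at most 4, so the width is 4 − 1 = 3 and tw(G) ≤ 3. On the other hand G contains the 4-clique {1, 5, 6, 8}. A clique must lie in a single bag of any decomposition, so no decomposition can have width below 3. Therefore the treewidth is 3.

3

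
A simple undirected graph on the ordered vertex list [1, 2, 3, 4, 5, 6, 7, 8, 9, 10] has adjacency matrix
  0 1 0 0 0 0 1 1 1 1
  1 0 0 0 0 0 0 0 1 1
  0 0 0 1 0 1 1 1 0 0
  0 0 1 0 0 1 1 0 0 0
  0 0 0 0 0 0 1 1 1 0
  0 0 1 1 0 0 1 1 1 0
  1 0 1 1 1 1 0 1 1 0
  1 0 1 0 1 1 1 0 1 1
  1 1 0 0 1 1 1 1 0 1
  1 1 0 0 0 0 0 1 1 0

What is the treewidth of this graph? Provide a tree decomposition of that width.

The largest bag has 4 vertices, giving width 3; this decomposition certifies tw(G) ≤ 3. For the lower bound, the 4 vertices {1, 2, 9, 10} are pairwise adjacent, and any tree decomposition puts a clique entirely inside one bag — forcing width ≥ 3. Hence tw(G) = 3 exactly.

Treewidth 3.
One optimal decomposition is:
Bags: B1 = {1, 7, 8, 9}  B2 = {6, 7, 8, 9}  B3 = {5, 7, 8, 9}  B4 = {1, 8, 9, 10}  B5 = {1, 2, 9, 10}  B6 = {3, 6, 7, 8}  B7 = {3, 4, 6, 7}
Tree: B1–B2, B2–B3, B1–B4, B4–B5, B2–B6, B6–B7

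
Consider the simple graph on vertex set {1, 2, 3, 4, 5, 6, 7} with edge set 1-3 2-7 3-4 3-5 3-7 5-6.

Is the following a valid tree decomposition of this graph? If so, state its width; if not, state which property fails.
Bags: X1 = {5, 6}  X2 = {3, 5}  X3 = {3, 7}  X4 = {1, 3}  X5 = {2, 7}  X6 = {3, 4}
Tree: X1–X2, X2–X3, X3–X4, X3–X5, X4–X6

Every vertex of G appears in some bag (union = {1, 2, 3, 4, 5, 6, 7}); every edge is covered by a bag; and for each vertex v the set of bags containing v is connected in the bag tree. The decomposition is therefore valid. The largest bag has 2 vertices, so the width is 1.

Yes; width 1.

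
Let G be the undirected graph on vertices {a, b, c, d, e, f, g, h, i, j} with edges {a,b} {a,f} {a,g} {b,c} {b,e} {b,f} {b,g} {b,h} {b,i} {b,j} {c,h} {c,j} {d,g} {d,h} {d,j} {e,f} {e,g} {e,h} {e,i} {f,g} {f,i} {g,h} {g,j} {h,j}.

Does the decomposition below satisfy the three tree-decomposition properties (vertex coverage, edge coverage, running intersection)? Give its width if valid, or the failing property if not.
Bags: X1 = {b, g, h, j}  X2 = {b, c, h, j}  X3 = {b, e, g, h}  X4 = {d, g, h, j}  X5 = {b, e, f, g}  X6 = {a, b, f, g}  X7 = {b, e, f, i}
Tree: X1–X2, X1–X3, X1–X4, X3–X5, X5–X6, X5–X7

Yes; width 3.

Vertex coverage: the bags together contain {a, b, c, d, e, f, g, h, i, j}, the full vertex set. Edge coverage: each edge of G has both endpoints in at least one bag. Running intersection: for every vertex, the bags containing it form a connected subtree. All three properties hold, so this is a valid tree decomposition of width max|bag| − 1 = 3, and hence tw(G) ≤ 3.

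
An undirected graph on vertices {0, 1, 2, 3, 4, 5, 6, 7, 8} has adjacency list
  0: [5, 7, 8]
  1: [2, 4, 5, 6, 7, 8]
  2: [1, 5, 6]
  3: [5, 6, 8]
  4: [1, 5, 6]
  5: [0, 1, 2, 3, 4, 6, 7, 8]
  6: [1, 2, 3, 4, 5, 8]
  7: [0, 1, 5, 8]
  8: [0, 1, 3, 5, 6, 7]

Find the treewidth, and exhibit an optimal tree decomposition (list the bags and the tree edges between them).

Treewidth 3.
One such decomposition:
Bags: B1 = {1, 5, 7, 8}  B2 = {1, 5, 6, 8}  B3 = {1, 4, 5, 6}  B4 = {0, 5, 7, 8}  B5 = {3, 5, 6, 8}  B6 = {1, 2, 5, 6}
Tree: B1–B2, B2–B3, B1–B4, B2–B5, B2–B6

Every bag has size at most 4, so the width is 4 − 1 = 3 and tw(G) ≤ 3. On the other hand G contains the 4-clique {0, 5, 7, 8}. A clique must lie in a single bag of any decomposition, so no decomposition can have width below 3. Combining the bounds, tw(G) = 3.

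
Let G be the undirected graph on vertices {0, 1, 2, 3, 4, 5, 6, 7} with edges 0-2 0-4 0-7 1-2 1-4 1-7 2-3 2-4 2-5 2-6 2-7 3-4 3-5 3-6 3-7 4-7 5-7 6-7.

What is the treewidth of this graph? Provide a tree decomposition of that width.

Treewidth 3.
One optimal decomposition is:
Bags: B1 = {2, 3, 6, 7}  B2 = {2, 3, 4, 7}  B3 = {0, 2, 4, 7}  B4 = {2, 3, 5, 7}  B5 = {1, 2, 4, 7}
Tree: B1–B2, B2–B3, B2–B4, B2–B5

The largest bag has 4 vertices, giving width 3; this decomposition certifies tw(G) ≤ 3. Conversely, {0, 2, 4, 7} is a clique of size 4, and the vertices of any clique must share a bag in every tree decomposition; so some bag has ≥ 4 vertices and tw(G) ≥ 3. The upper and lower bounds meet at 3, so that is the treewidth.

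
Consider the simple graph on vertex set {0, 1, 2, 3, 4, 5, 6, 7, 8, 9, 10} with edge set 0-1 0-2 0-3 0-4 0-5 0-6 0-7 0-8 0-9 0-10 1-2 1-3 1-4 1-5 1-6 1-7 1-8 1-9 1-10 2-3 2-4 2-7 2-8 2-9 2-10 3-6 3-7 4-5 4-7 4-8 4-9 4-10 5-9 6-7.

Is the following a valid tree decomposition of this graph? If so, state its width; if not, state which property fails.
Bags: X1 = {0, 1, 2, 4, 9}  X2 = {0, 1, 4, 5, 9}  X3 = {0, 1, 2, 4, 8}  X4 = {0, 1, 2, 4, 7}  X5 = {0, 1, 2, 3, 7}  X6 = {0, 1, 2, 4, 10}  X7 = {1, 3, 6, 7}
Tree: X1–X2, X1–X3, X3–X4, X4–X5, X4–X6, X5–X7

A tree decomposition must satisfy three properties: every vertex lies in some bag; for every edge, both endpoints lie together in some bag; and for every vertex, the bags containing it form a connected subtree. Here edge (0,6) lies in no bag, so the decomposition is invalid.

No — edge (0,6) lies in no bag.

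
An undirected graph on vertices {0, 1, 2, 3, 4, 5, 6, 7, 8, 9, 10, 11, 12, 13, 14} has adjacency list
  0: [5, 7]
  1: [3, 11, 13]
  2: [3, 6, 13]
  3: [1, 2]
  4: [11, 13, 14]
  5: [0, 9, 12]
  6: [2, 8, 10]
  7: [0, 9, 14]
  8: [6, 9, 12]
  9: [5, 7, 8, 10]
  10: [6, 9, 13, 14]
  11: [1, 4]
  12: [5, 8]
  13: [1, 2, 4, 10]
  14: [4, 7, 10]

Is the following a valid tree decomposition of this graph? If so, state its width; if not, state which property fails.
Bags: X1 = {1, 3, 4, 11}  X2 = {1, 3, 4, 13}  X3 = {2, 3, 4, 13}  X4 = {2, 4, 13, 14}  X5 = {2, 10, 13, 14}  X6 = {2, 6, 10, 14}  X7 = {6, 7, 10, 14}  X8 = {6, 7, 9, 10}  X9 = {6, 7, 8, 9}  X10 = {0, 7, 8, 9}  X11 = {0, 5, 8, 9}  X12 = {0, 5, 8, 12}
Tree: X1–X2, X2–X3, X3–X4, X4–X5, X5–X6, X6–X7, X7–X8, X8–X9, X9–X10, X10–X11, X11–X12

Yes; width 3.

Every vertex of G appears in some bag (union = {0, 1, 2, 3, 4, 5, 6, 7, 8, 9, 10, 11, 12, 13, 14}); every edge is covered by a bag; and for each vertex v the set of bags containing v is connected in the bag tree. The decomposition is therefore valid. The largest bag has 4 vertices, so the width is 3.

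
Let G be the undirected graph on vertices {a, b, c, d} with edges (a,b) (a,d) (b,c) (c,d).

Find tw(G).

A width-2 tree decomposition is:
Bags: B1 = {a, c, d}  B2 = {a, b, c}
Tree: B1–B2
Each bag holds 3 vertices, so the decomposition has width 2, which upper-bounds the treewidth. Since a–d–c–b–a is a cycle in G, G is not acyclic. Forests are exactly the graphs of treewidth ≤ 1, so tw(G) ≥ 2. Therefore the treewidth is 2.

2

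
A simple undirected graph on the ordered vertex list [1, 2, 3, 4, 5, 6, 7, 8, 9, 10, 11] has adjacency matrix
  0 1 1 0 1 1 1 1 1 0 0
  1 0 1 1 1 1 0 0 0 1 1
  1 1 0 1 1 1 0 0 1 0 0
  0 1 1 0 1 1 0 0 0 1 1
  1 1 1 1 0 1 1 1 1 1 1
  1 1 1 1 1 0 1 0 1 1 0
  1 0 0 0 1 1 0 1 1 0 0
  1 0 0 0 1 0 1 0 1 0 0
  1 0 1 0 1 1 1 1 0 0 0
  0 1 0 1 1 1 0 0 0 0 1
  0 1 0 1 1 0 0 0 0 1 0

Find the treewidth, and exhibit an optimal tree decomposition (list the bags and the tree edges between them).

Treewidth 4.
One optimal decomposition is:
Bags: B1 = {1, 5, 6, 7, 9}  B2 = {1, 3, 5, 6, 9}  B3 = {1, 5, 7, 8, 9}  B4 = {1, 2, 3, 5, 6}  B5 = {2, 3, 4, 5, 6}  B6 = {2, 4, 5, 6, 10}  B7 = {2, 4, 5, 10, 11}
Tree: B1–B2, B1–B3, B2–B4, B4–B5, B5–B6, B6–B7

Each bag holds 5 vertices, so the decomposition has width 4, which upper-bounds the treewidth. Conversely, {1, 5, 7, 8, 9} is a clique of size 5, and the vertices of any clique must share a bag in every tree decomposition; so some bag has ≥ 5 vertices and tw(G) ≥ 4. The upper and lower bounds meet at 4, so that is the treewidth.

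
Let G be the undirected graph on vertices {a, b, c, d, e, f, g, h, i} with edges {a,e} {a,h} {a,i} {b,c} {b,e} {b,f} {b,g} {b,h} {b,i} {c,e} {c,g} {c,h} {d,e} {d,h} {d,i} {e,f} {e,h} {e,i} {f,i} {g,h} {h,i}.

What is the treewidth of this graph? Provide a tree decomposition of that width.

Treewidth 3.
One such decomposition:
Bags: B1 = {b, c, e, h}  B2 = {b, e, h, i}  B3 = {b, c, g, h}  B4 = {a, e, h, i}  B5 = {b, e, f, i}  B6 = {d, e, h, i}
Tree: B1–B2, B1–B3, B2–B4, B2–B5, B2–B6

Every bag has size at most 4, so the width is 4 − 1 = 3 and tw(G) ≤ 3. On the other hand G contains the 4-clique {b, c, g, h}. A clique must lie in a single bag of any decomposition, so no decomposition can have width below 3. Combining the bounds, tw(G) = 3.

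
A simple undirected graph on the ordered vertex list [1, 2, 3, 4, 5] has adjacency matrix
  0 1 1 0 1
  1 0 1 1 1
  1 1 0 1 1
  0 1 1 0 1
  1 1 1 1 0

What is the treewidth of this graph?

A width-3 tree decomposition is:
Bags: B1 = {2, 3, 4, 5}  B2 = {1, 2, 3, 5}
Tree: B1–B2
Each bag holds 4 vertices, so the decomposition has width 3, which upper-bounds the treewidth. Conversely, {1, 2, 3, 5} is a clique of size 4, and the vertices of any clique must share a bag in every tree decomposition; so some bag has ≥ 4 vertices and tw(G) ≥ 3. Therefore the treewidth is 3.

3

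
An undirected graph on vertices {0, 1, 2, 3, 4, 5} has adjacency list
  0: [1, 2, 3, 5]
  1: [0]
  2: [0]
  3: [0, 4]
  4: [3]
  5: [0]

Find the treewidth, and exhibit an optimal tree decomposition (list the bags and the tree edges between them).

Treewidth 1.
One such decomposition:
Bags: B1 = {0, 3}  B2 = {0, 5}  B3 = {0, 1}  B4 = {3, 4}  B5 = {0, 2}
Tree: B1–B2, B2–B3, B1–B4, B3–B5

Every bag has size at most 2, so the width is 2 − 1 = 1 and tw(G) ≤ 1. G has an edge, so its treewidth is at least 1. Combining the bounds, tw(G) = 1.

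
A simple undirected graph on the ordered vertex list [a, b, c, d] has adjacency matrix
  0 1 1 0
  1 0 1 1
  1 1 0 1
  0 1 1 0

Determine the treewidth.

A width-2 tree decomposition is:
Bags: B1 = {b, c, d}  B2 = {a, b, c}
Tree: B1–B2
Each bag holds 3 vertices, so the decomposition has width 2, which upper-bounds the treewidth. On the other hand G contains the 3-clique {b, c, d}. A clique must lie in a single bag of any decomposition, so no decomposition can have width below 2. Combining the bounds, tw(G) = 2.

2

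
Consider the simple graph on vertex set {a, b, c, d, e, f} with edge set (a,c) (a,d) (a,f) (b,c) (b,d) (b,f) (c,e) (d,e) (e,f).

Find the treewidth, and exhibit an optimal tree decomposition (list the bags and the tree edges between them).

Treewidth 3.
One such decomposition:
Bags: B1 = {c, d, e, f}  B2 = {b, c, d, f}  B3 = {a, c, d, f}
Tree: B1–B2, B2–B3

Each bag holds 4 vertices, so the decomposition has width 3, which upper-bounds the treewidth. For the lower bound: the 4 vertex sets {c,e}, {b,f}, {d}, {a} are disjoint, each induces a connected subgraph, and every pair is joined by at least one edge of G. Contracting each set to a single vertex therefore yields K_{4} as a minor, and since treewidth is minor-monotone, tw(G) ≥ tw(K_{4}) = 3. The upper and lower bounds meet at 3, so that is the treewidth.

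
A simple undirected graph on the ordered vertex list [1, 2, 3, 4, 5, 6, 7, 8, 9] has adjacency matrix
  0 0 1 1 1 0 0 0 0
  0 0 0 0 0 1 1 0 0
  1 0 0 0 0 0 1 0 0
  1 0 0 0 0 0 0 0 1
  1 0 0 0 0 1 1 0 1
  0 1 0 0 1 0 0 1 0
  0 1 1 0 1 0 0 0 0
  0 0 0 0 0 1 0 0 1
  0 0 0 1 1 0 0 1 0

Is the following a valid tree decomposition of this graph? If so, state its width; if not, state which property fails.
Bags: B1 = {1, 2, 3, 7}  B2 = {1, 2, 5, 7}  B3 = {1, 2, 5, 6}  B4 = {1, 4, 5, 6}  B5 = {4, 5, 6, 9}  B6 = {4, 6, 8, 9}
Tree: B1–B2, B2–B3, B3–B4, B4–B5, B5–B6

Vertex coverage: the bags together contain {1, 2, 3, 4, 5, 6, 7, 8, 9}, the full vertex set. Edge coverage: each edge of G has both endpoints in at least one bag. Running intersection: for every vertex, the bags containing it form a connected subtree. All three properties hold, so this is a valid tree decomposition of width max|bag| − 1 = 3, and hence tw(G) ≤ 3.

Yes; width 3.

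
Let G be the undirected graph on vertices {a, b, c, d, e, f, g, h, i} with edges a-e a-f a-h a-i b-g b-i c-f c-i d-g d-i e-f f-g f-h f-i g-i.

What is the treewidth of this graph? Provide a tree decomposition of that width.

The largest bag has 3 vertices, giving width 2; this decomposition certifies tw(G) ≤ 2. For the lower bound, the 3 vertices {d, g, i} are pairwise adjacent, and any tree decomposition puts a clique entirely inside one bag — forcing width ≥ 2. Therefore the treewidth is 2.

Treewidth 2.
One such decomposition:
Bags: B1 = {f, g, i}  B2 = {a, f, i}  B3 = {a, f, h}  B4 = {c, f, i}  B5 = {a, e, f}  B6 = {b, g, i}  B7 = {d, g, i}
Tree: B1–B2, B2–B3, B1–B4, B2–B5, B1–B6, B1–B7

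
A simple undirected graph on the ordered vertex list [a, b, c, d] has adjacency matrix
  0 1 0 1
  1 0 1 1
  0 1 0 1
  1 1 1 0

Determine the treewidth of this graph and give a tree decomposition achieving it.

Treewidth 2.
Bags: B1 = {b, c, d}  B2 = {a, b, d}
Tree: B1–B2

Every bag has size at most 3, so the width is 3 − 1 = 2 and tw(G) ≤ 2. For the lower bound, the 3 vertices {b, c, d} are pairwise adjacent, and any tree decomposition puts a clique entirely inside one bag — forcing width ≥ 2. Hence tw(G) = 2 exactly.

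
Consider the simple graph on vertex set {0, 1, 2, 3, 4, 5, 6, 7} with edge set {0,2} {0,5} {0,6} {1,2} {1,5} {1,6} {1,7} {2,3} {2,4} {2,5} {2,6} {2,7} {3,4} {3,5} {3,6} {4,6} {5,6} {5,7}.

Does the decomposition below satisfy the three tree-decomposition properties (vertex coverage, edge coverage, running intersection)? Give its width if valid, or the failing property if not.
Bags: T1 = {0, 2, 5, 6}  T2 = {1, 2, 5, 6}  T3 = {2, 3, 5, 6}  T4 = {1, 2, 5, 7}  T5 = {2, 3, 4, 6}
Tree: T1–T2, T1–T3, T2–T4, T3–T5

Checking the three conditions: (i) the bags cover all of {0, 1, 2, 3, 4, 5, 6, 7}; (ii) for each edge, some bag contains both endpoints; (iii) the bags containing any fixed vertex form a subtree. All hold, so the decomposition is valid with width 4 − 1 = 3.

Yes; width 3.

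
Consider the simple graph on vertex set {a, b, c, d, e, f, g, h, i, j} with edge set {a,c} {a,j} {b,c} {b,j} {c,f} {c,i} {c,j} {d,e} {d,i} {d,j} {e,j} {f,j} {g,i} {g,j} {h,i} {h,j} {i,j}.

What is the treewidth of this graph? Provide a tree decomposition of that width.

Each bag holds 3 vertices, so the decomposition has width 2, which upper-bounds the treewidth. Conversely, {c, f, j} is a clique of size 3, and the vertices of any clique must share a bag in every tree decomposition; so some bag has ≥ 3 vertices and tw(G) ≥ 2. Hence tw(G) = 2 exactly.

Treewidth 2.
One optimal decomposition is:
Bags: B1 = {g, i, j}  B2 = {c, i, j}  B3 = {a, c, j}  B4 = {b, c, j}  B5 = {c, f, j}  B6 = {d, i, j}  B7 = {d, e, j}  B8 = {h, i, j}
Tree: B1–B2, B2–B3, B3–B4, B4–B5, B2–B6, B6–B7, B1–B8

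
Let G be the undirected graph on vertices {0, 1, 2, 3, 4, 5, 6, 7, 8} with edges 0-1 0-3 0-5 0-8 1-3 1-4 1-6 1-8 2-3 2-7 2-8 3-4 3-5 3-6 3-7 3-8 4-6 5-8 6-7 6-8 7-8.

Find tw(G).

3

A width-3 tree decomposition is:
Bags: B1 = {1, 3, 6, 8}  B2 = {3, 6, 7, 8}  B3 = {0, 1, 3, 8}  B4 = {0, 3, 5, 8}  B5 = {1, 3, 4, 6}  B6 = {2, 3, 7, 8}
Tree: B1–B2, B1–B3, B3–B4, B1–B5, B2–B6
Every bag has size at most 4, so the width is 4 − 1 = 3 and tw(G) ≤ 3. For the lower bound, the 4 vertices {0, 1, 3, 8} are pairwise adjacent, and any tree decomposition puts a clique entirely inside one bag — forcing width ≥ 3. Hence tw(G) = 3 exactly.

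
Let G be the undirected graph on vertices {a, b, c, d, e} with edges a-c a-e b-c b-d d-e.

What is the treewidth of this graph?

A width-2 tree decomposition is:
Bags: B1 = {b, c, d}  B2 = {c, d, e}  B3 = {a, c, e}
Tree: B1–B2, B2–B3
The largest bag has 3 vertices, giving width 2; this decomposition certifies tw(G) ≤ 2. Since c–b–d–e–a–c is a cycle in G, G is not acyclic. Forests are exactly the graphs of treewidth ≤ 1, so tw(G) ≥ 2. The upper and lower bounds meet at 2, so that is the treewidth.

2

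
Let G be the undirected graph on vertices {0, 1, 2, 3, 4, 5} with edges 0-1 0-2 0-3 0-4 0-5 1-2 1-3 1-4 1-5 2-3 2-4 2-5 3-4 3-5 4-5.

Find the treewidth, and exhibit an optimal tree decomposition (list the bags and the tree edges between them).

Treewidth 5.
One such decomposition:
Bags: B1 = {0, 1, 2, 3, 4, 5}
Tree: (single bag)

With just one bag of size 6, the width is 6 − 1 = 5, so tw(G) ≤ 5. On the other hand G contains the 6-clique {0, 1, 2, 3, 4, 5}. A clique must lie in a single bag of any decomposition, so no decomposition can have width below 5. Hence tw(G) = 5 exactly.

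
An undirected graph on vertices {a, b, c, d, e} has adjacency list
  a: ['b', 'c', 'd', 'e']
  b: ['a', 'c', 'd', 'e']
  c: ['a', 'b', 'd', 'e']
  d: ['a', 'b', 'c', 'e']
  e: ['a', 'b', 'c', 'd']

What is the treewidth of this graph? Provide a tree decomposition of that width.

A single bag containing all 5 vertices is trivially a valid decomposition of width 4. On the other hand G contains the 5-clique {a, b, c, d, e}. A clique must lie in a single bag of any decomposition, so no decomposition can have width below 4. The upper and lower bounds meet at 4, so that is the treewidth.

Treewidth 4.
One such decomposition:
Bags: B1 = {a, b, c, d, e}
Tree: (single bag)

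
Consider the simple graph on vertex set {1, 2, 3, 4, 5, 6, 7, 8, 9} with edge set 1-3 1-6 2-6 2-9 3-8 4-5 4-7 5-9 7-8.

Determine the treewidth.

2

A width-2 tree decomposition is:
Bags: B1 = {1, 3, 8}  B2 = {1, 6, 8}  B3 = {2, 6, 8}  B4 = {2, 8, 9}  B5 = {5, 8, 9}  B6 = {4, 5, 8}  B7 = {4, 7, 8}
Tree: B1–B2, B2–B3, B3–B4, B4–B5, B5–B6, B6–B7
The largest bag has 3 vertices, giving width 2; this decomposition certifies tw(G) ≤ 2. The edges 8–3–1–6–2–9–5–4–7–8 form a cycle, so G is not a tree and its treewidth is at least 2. Therefore the treewidth is 2.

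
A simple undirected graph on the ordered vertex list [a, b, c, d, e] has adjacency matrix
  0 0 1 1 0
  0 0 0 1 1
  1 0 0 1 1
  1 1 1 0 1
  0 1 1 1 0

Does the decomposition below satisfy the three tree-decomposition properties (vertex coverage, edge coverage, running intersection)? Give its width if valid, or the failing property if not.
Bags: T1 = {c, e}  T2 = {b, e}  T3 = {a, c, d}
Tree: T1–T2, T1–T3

A tree decomposition must satisfy three properties: every vertex lies in some bag; for every edge, both endpoints lie together in some bag; and for every vertex, the bags containing it form a connected subtree. Here edge (d,e) lies in no bag, so the decomposition is invalid.

No — edge (d,e) lies in no bag.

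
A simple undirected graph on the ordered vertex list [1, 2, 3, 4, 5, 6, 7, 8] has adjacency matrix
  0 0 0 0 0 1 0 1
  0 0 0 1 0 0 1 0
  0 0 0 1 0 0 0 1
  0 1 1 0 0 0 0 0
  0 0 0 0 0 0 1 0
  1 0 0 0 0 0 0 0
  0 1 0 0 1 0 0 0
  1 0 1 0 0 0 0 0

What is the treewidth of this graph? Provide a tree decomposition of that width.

Each bag holds 2 vertices, so the decomposition has width 1, which upper-bounds the treewidth. Since G has at least one edge (e.g. 5–7), it is not an edgeless graph, so tw(G) ≥ 1. Therefore the treewidth is 1.

Treewidth 1.
One such decomposition:
Bags: B1 = {5, 7}  B2 = {2, 7}  B3 = {2, 4}  B4 = {3, 4}  B5 = {3, 8}  B6 = {1, 8}  B7 = {1, 6}
Tree: B1–B2, B2–B3, B3–B4, B4–B5, B5–B6, B6–B7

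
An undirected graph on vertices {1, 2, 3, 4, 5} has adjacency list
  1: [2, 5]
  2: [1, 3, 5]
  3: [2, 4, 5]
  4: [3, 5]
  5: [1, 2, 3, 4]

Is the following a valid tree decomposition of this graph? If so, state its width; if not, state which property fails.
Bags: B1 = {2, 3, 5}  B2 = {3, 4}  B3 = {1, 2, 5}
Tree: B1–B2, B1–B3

No — edge (5,4) lies in no bag.

A tree decomposition must satisfy three properties: every vertex lies in some bag; for every edge, both endpoints lie together in some bag; and for every vertex, the bags containing it form a connected subtree. Here edge (5,4) lies in no bag, so the decomposition is invalid.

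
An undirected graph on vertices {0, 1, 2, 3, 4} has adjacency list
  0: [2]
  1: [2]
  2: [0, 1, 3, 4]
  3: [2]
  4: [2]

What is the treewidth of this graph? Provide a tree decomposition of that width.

Treewidth 1.
One such decomposition:
Bags: B1 = {0, 2}  B2 = {2, 4}  B3 = {1, 2}  B4 = {2, 3}
Tree: B1–B2, B2–B3, B1–B4

Each bag holds 2 vertices, so the decomposition has width 1, which upper-bounds the treewidth. Since G has at least one edge (e.g. 0–2), it is not an edgeless graph, so tw(G) ≥ 1. Hence tw(G) = 1 exactly.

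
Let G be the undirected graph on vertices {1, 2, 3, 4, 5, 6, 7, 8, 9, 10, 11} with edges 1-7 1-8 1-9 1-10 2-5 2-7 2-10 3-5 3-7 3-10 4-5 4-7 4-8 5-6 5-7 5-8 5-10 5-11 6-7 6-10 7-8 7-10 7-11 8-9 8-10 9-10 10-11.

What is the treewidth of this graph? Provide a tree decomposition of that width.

Treewidth 3.
Bags: B1 = {5, 7, 8, 10}  B2 = {2, 5, 7, 10}  B3 = {1, 7, 8, 10}  B4 = {5, 6, 7, 10}  B5 = {4, 5, 7, 8}  B6 = {1, 8, 9, 10}  B7 = {5, 7, 10, 11}  B8 = {3, 5, 7, 10}
Tree: B1–B2, B1–B3, B1–B4, B1–B5, B3–B6, B4–B7, B7–B8

Each bag holds 4 vertices, so the decomposition has width 3, which upper-bounds the treewidth. For the lower bound, the 4 vertices {1, 8, 9, 10} are pairwise adjacent, and any tree decomposition puts a clique entirely inside one bag — forcing width ≥ 3. Combining the bounds, tw(G) = 3.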